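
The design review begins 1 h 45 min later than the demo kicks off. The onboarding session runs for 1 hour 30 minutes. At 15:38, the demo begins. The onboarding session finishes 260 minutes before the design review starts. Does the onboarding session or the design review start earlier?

the onboarding session

The design review starts at 15:38 + 105 min = 17:23.
The onboarding session ends at 17:23 − 260 min = 13:03.
The onboarding session starts at 13:03 − 90 min = 11:33.
The onboarding session starts at 11:33 and the design review starts at 17:23, so the onboarding session is first.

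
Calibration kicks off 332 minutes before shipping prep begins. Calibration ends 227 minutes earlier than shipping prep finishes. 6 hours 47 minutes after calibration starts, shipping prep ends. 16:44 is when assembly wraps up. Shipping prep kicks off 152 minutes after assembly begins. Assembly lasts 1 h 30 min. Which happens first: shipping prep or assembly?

Assembly starts at 16:44 − 90 min = 15:14.
Shipping prep starts at 15:14 + 152 min = 17:46.
Shipping prep starts at 17:46 and assembly starts at 15:14, so assembly is first.

assembly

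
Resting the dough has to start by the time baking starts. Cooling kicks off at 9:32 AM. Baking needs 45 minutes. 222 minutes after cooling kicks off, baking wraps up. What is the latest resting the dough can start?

12:29 PM

Baking ends at 9:32 AM + 222 min = 1:14 PM.
Baking starts at 1:14 PM − 45 min = 12:29 PM.
Resting the dough is bounded by baking, so the latest it can start is 12:29 PM.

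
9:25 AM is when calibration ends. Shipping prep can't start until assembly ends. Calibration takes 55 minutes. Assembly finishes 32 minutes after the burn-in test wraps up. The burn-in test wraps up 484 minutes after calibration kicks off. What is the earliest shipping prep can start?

Calibration starts at 9:25 AM − 55 min = 8:30 AM.
The burn-in test ends at 8:30 AM + 484 min = 4:34 PM.
Assembly ends at 4:34 PM + 32 min = 5:06 PM.
Shipping prep is bounded by assembly, so the earliest it can start is 5:06 PM.

5:06 PM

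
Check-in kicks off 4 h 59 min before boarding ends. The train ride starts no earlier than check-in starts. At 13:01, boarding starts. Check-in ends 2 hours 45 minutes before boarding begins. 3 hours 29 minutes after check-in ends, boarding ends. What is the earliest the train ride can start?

Check-in ends at 13:01 − 165 min = 10:16.
Boarding ends at 10:16 + 209 min = 13:45.
Check-in starts at 13:45 − 299 min = 08:46.
The train ride is bounded by check-in, so the earliest it can start is 08:46.

08:46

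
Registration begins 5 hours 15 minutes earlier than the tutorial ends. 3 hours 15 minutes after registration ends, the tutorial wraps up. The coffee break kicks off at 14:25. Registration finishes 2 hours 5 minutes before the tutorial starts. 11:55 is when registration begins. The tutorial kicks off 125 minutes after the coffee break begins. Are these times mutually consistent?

The tutorial starts at 14:25 + 125 min = 16:30.
Registration ends at 16:30 − 125 min = 14:25.
The tutorial ends at 14:25 + 195 min = 17:40.
Registration starts at 17:40 − 315 min = 12:25.
But registration is also said to start at 11:55 — a 30-minute conflict.

No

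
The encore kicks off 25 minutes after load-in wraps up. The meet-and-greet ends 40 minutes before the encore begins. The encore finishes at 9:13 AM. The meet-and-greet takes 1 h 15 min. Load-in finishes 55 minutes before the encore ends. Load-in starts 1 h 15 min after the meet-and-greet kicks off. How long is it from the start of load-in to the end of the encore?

1 hour 10 minutes

Load-in ends at 9:13 AM − 55 min = 8:18 AM.
The encore starts at 8:18 AM + 25 min = 8:43 AM.
The meet-and-greet ends at 8:43 AM − 40 min = 8:03 AM.
The meet-and-greet starts at 8:03 AM − 75 min = 6:48 AM.
Load-in starts at 6:48 AM + 75 min = 8:03 AM.
From 8:03 AM to 9:13 AM is 1 hour 10 minutes.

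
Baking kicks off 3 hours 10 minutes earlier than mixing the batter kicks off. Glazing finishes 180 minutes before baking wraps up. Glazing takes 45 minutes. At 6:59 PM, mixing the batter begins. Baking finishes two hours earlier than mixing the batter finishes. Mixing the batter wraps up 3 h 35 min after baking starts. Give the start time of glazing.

1:39 PM

Baking starts at 6:59 PM − 190 min = 3:49 PM.
Mixing the batter ends at 3:49 PM + 215 min = 7:24 PM.
Baking ends at 7:24 PM − 120 min = 5:24 PM.
Glazing ends at 5:24 PM − 180 min = 2:24 PM.
Glazing starts at 2:24 PM − 45 min = 1:39 PM.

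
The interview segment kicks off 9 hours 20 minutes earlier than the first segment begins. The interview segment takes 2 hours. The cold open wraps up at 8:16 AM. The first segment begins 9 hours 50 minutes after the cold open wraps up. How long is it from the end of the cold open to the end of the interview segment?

2.5 hours

The first segment starts at 8:16 AM + 590 min = 6:06 PM.
The interview segment starts at 6:06 PM − 560 min = 8:46 AM.
The interview segment ends at 8:46 AM + 120 min = 10:46 AM.
From 8:16 AM to 10:46 AM is 2.5 hours.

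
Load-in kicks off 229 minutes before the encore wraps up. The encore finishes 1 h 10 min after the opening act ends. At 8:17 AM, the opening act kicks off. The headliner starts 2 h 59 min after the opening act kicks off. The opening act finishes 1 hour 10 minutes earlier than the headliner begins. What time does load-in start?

The headliner starts at 8:17 AM + 179 min = 11:16 AM.
The opening act ends at 11:16 AM − 70 min = 10:06 AM.
The encore ends at 10:06 AM + 70 min = 11:16 AM.
Load-in starts at 11:16 AM − 229 min = 7:27 AM.

7:27 AM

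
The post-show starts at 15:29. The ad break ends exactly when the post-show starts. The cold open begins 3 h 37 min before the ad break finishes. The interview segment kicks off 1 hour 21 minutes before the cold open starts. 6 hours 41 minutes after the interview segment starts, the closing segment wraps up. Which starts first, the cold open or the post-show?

the cold open

The ad break ends at 15:29.
The cold open starts at 15:29 − 217 min = 11:52.
The cold open starts at 11:52 and the post-show starts at 15:29, so the cold open is first.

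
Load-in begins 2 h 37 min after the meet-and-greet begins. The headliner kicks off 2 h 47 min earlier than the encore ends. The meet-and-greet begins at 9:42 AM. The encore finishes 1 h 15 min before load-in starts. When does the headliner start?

8:17 AM

Load-in starts at 9:42 AM + 157 min = 12:19 PM.
The encore ends at 12:19 PM − 75 min = 11:04 AM.
The headliner starts at 11:04 AM − 167 min = 8:17 AM.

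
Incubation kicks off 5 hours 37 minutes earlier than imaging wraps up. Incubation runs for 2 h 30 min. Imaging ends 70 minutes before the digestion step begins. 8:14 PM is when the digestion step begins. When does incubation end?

Imaging ends at 8:14 PM − 70 min = 7:04 PM.
Incubation starts at 7:04 PM − 337 min = 1:27 PM.
Incubation ends at 1:27 PM + 150 min = 3:57 PM.

3:57 PM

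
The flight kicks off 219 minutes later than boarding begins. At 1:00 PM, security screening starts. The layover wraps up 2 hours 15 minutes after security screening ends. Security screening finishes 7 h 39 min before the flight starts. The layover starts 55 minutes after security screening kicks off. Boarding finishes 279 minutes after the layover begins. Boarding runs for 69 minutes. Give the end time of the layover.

3:40 PM

The layover starts at 1:00 PM + 55 min = 1:55 PM.
Boarding ends at 1:55 PM + 279 min = 6:34 PM.
Boarding starts at 6:34 PM − 69 min = 5:25 PM.
The flight starts at 5:25 PM + 219 min = 9:04 PM.
Security screening ends at 9:04 PM − 459 min = 1:25 PM.
The layover ends at 1:25 PM + 135 min = 3:40 PM.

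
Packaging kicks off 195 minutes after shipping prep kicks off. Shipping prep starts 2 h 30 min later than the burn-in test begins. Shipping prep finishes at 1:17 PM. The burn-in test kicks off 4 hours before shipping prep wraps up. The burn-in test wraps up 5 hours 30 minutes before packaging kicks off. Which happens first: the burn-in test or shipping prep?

the burn-in test

The burn-in test starts at 1:17 PM − 240 min = 9:17 AM.
Shipping prep starts at 9:17 AM + 150 min = 11:47 AM.
The burn-in test starts at 9:17 AM and shipping prep starts at 11:47 AM, so the burn-in test is first.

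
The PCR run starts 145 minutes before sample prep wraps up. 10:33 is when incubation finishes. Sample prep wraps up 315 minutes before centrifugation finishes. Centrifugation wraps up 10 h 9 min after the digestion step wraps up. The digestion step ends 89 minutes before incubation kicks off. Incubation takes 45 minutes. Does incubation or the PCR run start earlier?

Incubation starts at 10:33 − 45 min = 09:48.
The digestion step ends at 09:48 − 89 min = 08:19.
Centrifugation ends at 08:19 + 609 min = 18:28.
Sample prep ends at 18:28 − 315 min = 13:13.
The PCR run starts at 13:13 − 145 min = 10:48.
Incubation starts at 09:48 and the PCR run starts at 10:48, so incubation is first.

incubation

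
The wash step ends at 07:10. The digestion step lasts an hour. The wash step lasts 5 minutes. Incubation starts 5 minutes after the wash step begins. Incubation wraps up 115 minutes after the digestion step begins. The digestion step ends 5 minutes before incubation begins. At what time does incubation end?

The wash step starts at 07:10 − 5 min = 07:05.
Incubation starts at 07:05 + 5 min = 07:10.
The digestion step ends at 07:10 − 5 min = 07:05.
The digestion step starts at 07:05 − 60 min = 06:05.
Incubation ends at 06:05 + 115 min = 08:00.

08:00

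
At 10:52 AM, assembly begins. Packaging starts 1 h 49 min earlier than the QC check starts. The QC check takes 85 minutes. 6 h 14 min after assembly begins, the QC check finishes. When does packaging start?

The QC check ends at 10:52 AM + 374 min = 5:06 PM.
The QC check starts at 5:06 PM − 85 min = 3:41 PM.
Packaging starts at 3:41 PM − 109 min = 1:52 PM.

1:52 PM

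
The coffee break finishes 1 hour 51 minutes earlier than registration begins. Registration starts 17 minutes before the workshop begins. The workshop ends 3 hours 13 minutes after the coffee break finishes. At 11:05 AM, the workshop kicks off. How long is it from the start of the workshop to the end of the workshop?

Registration starts at 11:05 AM − 17 min = 10:48 AM.
The coffee break ends at 10:48 AM − 111 min = 8:57 AM.
The workshop ends at 8:57 AM + 193 min = 12:10 PM.
From 11:05 AM to 12:10 PM is 1 h 5 min.

1 h 5 min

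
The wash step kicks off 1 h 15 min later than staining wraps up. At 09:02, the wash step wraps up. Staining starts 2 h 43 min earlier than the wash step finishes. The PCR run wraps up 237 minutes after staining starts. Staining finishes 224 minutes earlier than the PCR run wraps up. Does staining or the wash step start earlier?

Staining starts at 09:02 − 163 min = 06:19.
The PCR run ends at 06:19 + 237 min = 10:16.
Staining ends at 10:16 − 224 min = 06:32.
The wash step starts at 06:32 + 75 min = 07:47.
Staining starts at 06:19 and the wash step starts at 07:47, so staining is first.

staining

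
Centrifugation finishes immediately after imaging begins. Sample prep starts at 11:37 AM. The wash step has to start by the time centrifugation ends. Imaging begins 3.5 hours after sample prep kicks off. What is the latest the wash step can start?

3:07 PM

Imaging starts at 11:37 AM + 210 min = 3:07 PM.
So centrifugation ends at 3:07 PM.
The wash step is bounded by centrifugation, so the latest it can start is 3:07 PM.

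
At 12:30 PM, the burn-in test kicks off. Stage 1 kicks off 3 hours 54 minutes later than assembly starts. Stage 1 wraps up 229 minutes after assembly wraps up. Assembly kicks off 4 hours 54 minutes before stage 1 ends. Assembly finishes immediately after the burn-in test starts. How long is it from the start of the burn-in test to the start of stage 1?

Assembly ends at 12:30 PM.
Stage 1 ends at 12:30 PM + 229 min = 4:19 PM.
Assembly starts at 4:19 PM − 294 min = 11:25 AM.
Stage 1 starts at 11:25 AM + 234 min = 3:19 PM.
From 12:30 PM to 3:19 PM is 2 hours 49 minutes.

2 hours 49 minutes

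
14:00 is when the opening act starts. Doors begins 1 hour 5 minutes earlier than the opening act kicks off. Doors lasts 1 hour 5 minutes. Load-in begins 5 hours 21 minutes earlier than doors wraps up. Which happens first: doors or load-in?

load-in

Doors starts at 14:00 − 65 min = 12:55.
Doors ends at 12:55 + 65 min = 14:00.
Load-in starts at 14:00 − 321 min = 08:39.
Doors starts at 12:55 and load-in starts at 08:39, so load-in is first.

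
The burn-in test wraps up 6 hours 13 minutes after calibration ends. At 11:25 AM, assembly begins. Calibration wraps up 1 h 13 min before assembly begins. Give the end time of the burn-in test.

Calibration ends at 11:25 AM − 73 min = 10:12 AM.
The burn-in test ends at 10:12 AM + 373 min = 4:25 PM.

4:25 PM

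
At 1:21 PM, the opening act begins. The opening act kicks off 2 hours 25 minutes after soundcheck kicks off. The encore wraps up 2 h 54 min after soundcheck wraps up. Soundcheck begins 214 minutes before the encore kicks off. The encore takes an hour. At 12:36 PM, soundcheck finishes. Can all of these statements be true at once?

The encore ends at 12:36 PM + 174 min = 3:30 PM.
The encore starts at 3:30 PM − 60 min = 2:30 PM.
Soundcheck starts at 2:30 PM − 214 min = 10:56 AM.
The opening act starts at 10:56 AM + 145 min = 1:21 PM.
That matches the stated 1:21 PM, so the schedule is consistent.

Yes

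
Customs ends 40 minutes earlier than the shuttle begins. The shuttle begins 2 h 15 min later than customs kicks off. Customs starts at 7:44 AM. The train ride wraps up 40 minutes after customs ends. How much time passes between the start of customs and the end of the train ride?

2 hours 15 minutes

The shuttle starts at 7:44 AM + 135 min = 9:59 AM.
Customs ends at 9:59 AM − 40 min = 9:19 AM.
The train ride ends at 9:19 AM + 40 min = 9:59 AM.
From 7:44 AM to 9:59 AM is 2 hours 15 minutes.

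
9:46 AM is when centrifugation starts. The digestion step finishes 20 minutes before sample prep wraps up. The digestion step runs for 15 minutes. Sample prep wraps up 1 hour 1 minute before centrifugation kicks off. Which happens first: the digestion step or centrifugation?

Sample prep ends at 9:46 AM − 61 min = 8:45 AM.
The digestion step ends at 8:45 AM − 20 min = 8:25 AM.
The digestion step starts at 8:25 AM − 15 min = 8:10 AM.
The digestion step starts at 8:10 AM and centrifugation starts at 9:46 AM, so the digestion step is first.

the digestion step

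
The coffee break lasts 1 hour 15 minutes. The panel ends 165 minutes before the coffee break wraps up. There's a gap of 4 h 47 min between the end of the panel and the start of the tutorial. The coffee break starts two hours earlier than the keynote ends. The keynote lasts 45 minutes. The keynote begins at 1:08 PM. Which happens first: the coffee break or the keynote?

The keynote ends at 1:08 PM + 45 min = 1:53 PM.
The coffee break starts at 1:53 PM − 120 min = 11:53 AM.
The coffee break starts at 11:53 AM and the keynote starts at 1:08 PM, so the coffee break is first.

the coffee break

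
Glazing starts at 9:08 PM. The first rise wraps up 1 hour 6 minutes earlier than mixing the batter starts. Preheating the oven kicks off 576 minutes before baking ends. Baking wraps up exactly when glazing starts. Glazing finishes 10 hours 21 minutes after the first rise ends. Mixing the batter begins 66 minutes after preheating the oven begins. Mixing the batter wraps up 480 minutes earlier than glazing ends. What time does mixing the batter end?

Baking ends at 9:08 PM.
Preheating the oven starts at 9:08 PM − 576 min = 11:32 AM.
Mixing the batter starts at 11:32 AM + 66 min = 12:38 PM.
The first rise ends at 12:38 PM − 66 min = 11:32 AM.
Glazing ends at 11:32 AM + 621 min = 9:53 PM.
Mixing the batter ends at 9:53 PM − 480 min = 1:53 PM.

1:53 PM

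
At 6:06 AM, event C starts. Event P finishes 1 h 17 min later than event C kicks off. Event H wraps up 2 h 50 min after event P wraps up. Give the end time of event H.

Event P ends at 6:06 AM + 77 min = 7:23 AM.
Event H ends at 7:23 AM + 170 min = 10:13 AM.

10:13 AM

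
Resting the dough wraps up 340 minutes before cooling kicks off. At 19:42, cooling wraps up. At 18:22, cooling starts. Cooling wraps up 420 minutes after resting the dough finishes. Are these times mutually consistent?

Yes

Resting the dough ends at 18:22 − 340 min = 12:42.
Cooling ends at 12:42 + 420 min = 19:42.
That matches the stated 19:42, so the schedule is consistent.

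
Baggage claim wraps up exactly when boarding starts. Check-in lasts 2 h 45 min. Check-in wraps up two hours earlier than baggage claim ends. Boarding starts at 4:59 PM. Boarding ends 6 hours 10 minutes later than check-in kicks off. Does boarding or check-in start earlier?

Baggage claim ends at 4:59 PM.
Check-in ends at 4:59 PM − 120 min = 2:59 PM.
Check-in starts at 2:59 PM − 165 min = 12:14 PM.
Boarding starts at 4:59 PM and check-in starts at 12:14 PM, so check-in is first.

check-in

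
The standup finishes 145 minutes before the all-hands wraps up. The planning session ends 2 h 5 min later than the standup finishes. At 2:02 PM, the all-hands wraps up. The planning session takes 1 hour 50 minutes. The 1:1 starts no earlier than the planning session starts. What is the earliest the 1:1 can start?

The standup ends at 2:02 PM − 145 min = 11:37 AM.
The planning session ends at 11:37 AM + 125 min = 1:42 PM.
The planning session starts at 1:42 PM − 110 min = 11:52 AM.
The 1:1 is bounded by the planning session, so the earliest it can start is 11:52 AM.

11:52 AM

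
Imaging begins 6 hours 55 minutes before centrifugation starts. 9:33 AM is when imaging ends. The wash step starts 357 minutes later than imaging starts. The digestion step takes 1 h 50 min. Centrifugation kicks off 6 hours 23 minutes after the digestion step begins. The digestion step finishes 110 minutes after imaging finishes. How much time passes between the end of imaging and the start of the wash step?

The digestion step ends at 9:33 AM + 110 min = 11:23 AM.
The digestion step starts at 11:23 AM − 110 min = 9:33 AM.
Centrifugation starts at 9:33 AM + 383 min = 3:56 PM.
Imaging starts at 3:56 PM − 415 min = 9:01 AM.
The wash step starts at 9:01 AM + 357 min = 2:58 PM.
From 9:33 AM to 2:58 PM is 325 minutes.

325 minutes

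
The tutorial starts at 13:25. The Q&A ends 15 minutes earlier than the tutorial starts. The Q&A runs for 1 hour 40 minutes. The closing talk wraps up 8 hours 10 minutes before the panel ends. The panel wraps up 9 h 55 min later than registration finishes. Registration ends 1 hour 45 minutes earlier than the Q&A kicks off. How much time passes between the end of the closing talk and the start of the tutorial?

The Q&A ends at 13:25 − 15 min = 13:10.
The Q&A starts at 13:10 − 100 min = 11:30.
Registration ends at 11:30 − 105 min = 09:45.
The panel ends at 09:45 + 595 min = 19:40.
The closing talk ends at 19:40 − 490 min = 11:30.
From 11:30 to 13:25 is 115 minutes.

115 minutes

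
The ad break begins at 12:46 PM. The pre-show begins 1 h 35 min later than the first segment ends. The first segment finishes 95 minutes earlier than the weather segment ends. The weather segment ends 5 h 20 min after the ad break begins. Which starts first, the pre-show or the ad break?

The weather segment ends at 12:46 PM + 320 min = 6:06 PM.
The first segment ends at 6:06 PM − 95 min = 4:31 PM.
The pre-show starts at 4:31 PM + 95 min = 6:06 PM.
The pre-show starts at 6:06 PM and the ad break starts at 12:46 PM, so the ad break is first.

the ad break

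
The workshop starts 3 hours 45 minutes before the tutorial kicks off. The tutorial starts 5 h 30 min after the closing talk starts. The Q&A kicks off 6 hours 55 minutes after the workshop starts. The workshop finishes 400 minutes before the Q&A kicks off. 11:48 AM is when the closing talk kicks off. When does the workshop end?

The tutorial starts at 11:48 AM + 330 min = 5:18 PM.
The workshop starts at 5:18 PM − 225 min = 1:33 PM.
The Q&A starts at 1:33 PM + 415 min = 8:28 PM.
The workshop ends at 8:28 PM − 400 min = 1:48 PM.

1:48 PM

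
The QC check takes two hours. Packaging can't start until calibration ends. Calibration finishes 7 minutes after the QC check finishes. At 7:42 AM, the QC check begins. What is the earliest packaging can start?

9:49 AM

The QC check ends at 7:42 AM + 120 min = 9:42 AM.
Calibration ends at 9:42 AM + 7 min = 9:49 AM.
Packaging is bounded by calibration, so the earliest it can start is 9:49 AM.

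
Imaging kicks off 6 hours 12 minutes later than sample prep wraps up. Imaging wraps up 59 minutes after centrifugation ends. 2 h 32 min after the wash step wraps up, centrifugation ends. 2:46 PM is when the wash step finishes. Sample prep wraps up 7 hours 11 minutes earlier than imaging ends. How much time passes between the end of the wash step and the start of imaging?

152 minutes

Centrifugation ends at 2:46 PM + 152 min = 5:18 PM.
Imaging ends at 5:18 PM + 59 min = 6:17 PM.
Sample prep ends at 6:17 PM − 431 min = 11:06 AM.
Imaging starts at 11:06 AM + 372 min = 5:18 PM.
From 2:46 PM to 5:18 PM is 152 minutes.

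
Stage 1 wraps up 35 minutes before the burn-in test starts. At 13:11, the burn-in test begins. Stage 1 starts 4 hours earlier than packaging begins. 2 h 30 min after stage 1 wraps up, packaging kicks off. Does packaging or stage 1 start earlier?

stage 1

Stage 1 ends at 13:11 − 35 min = 12:36.
Packaging starts at 12:36 + 150 min = 15:06.
Stage 1 starts at 15:06 − 240 min = 11:06.
Packaging starts at 15:06 and stage 1 starts at 11:06, so stage 1 is first.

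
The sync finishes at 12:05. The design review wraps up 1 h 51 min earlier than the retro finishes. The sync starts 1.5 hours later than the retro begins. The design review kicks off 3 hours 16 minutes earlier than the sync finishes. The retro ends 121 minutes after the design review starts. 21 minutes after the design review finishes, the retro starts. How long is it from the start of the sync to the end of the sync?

The design review starts at 12:05 − 196 min = 08:49.
The retro ends at 08:49 + 121 min = 10:50.
The design review ends at 10:50 − 111 min = 08:59.
The retro starts at 08:59 + 21 min = 09:20.
The sync starts at 09:20 + 90 min = 10:50.
From 10:50 to 12:05 is 1 h 15 min.

1 h 15 min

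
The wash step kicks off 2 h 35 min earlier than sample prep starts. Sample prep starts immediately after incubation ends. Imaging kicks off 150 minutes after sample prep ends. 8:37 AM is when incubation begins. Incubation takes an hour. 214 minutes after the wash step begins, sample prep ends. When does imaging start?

Incubation ends at 8:37 AM + 60 min = 9:37 AM.
So sample prep starts at 9:37 AM.
The wash step starts at 9:37 AM − 155 min = 7:02 AM.
Sample prep ends at 7:02 AM + 214 min = 10:36 AM.
Imaging starts at 10:36 AM + 150 min = 1:06 PM.

1:06 PM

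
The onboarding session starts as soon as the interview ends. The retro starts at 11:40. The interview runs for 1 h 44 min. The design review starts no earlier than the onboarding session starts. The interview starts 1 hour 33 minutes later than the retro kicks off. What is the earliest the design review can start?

14:57

The interview starts at 11:40 + 93 min = 13:13.
The interview ends at 13:13 + 104 min = 14:57.
So the onboarding session starts at 14:57.
The design review is bounded by the onboarding session, so the earliest it can start is 14:57.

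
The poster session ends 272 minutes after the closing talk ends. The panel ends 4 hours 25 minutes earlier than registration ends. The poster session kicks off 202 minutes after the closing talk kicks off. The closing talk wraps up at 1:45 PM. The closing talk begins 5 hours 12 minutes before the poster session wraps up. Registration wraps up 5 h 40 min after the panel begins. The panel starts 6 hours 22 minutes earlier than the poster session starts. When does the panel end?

11:20 AM

The poster session ends at 1:45 PM + 272 min = 6:17 PM.
The closing talk starts at 6:17 PM − 312 min = 1:05 PM.
The poster session starts at 1:05 PM + 202 min = 4:27 PM.
The panel starts at 4:27 PM − 382 min = 10:05 AM.
Registration ends at 10:05 AM + 340 min = 3:45 PM.
The panel ends at 3:45 PM − 265 min = 11:20 AM.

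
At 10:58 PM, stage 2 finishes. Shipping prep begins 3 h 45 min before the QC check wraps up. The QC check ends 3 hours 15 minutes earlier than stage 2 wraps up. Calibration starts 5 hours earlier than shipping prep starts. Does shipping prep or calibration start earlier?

calibration

The QC check ends at 10:58 PM − 195 min = 7:43 PM.
Shipping prep starts at 7:43 PM − 225 min = 3:58 PM.
Calibration starts at 3:58 PM − 300 min = 10:58 AM.
Shipping prep starts at 3:58 PM and calibration starts at 10:58 AM, so calibration is first.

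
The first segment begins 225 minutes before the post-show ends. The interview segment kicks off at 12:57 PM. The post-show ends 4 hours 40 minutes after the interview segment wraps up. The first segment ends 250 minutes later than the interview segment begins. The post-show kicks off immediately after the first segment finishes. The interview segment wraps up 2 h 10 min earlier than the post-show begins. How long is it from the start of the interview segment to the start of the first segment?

The first segment ends at 12:57 PM + 250 min = 5:07 PM.
So the post-show starts at 5:07 PM.
The interview segment ends at 5:07 PM − 130 min = 2:57 PM.
The post-show ends at 2:57 PM + 280 min = 7:37 PM.
The first segment starts at 7:37 PM − 225 min = 3:52 PM.
From 12:57 PM to 3:52 PM is 2 h 55 min.

2 h 55 min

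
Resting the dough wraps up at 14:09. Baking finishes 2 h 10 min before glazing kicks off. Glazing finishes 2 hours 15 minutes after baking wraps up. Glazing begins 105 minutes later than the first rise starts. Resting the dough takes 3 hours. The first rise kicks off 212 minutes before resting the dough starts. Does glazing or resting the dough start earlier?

Resting the dough starts at 14:09 − 180 min = 11:09.
The first rise starts at 11:09 − 212 min = 07:37.
Glazing starts at 07:37 + 105 min = 09:22.
Glazing starts at 09:22 and resting the dough starts at 11:09, so glazing is first.

glazing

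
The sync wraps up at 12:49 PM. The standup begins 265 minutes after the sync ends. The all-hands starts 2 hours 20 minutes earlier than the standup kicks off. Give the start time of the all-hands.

2:54 PM

The standup starts at 12:49 PM + 265 min = 5:14 PM.
The all-hands starts at 5:14 PM − 140 min = 2:54 PM.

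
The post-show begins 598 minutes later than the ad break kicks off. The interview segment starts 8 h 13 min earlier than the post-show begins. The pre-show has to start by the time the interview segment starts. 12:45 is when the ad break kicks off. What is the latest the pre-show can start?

14:30

The post-show starts at 12:45 + 598 min = 22:43.
The interview segment starts at 22:43 − 493 min = 14:30.
The pre-show is bounded by the interview segment, so the latest it can start is 14:30.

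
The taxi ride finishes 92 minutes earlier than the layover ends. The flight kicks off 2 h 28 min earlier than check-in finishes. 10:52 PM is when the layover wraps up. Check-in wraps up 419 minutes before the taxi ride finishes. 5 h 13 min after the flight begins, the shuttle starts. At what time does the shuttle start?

The taxi ride ends at 10:52 PM − 92 min = 9:20 PM.
Check-in ends at 9:20 PM − 419 min = 2:21 PM.
The flight starts at 2:21 PM − 148 min = 11:53 AM.
The shuttle starts at 11:53 AM + 313 min = 5:06 PM.

5:06 PM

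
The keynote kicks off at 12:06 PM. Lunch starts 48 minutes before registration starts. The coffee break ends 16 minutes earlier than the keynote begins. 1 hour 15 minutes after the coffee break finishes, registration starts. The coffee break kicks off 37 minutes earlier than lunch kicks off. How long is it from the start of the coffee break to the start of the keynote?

The coffee break ends at 12:06 PM − 16 min = 11:50 AM.
Registration starts at 11:50 AM + 75 min = 1:05 PM.
Lunch starts at 1:05 PM − 48 min = 12:17 PM.
The coffee break starts at 12:17 PM − 37 min = 11:40 AM.
From 11:40 AM to 12:06 PM is 26 minutes.

26 minutes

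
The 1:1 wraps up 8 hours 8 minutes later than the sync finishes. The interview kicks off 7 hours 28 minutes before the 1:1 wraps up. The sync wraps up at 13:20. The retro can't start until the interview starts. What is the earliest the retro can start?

The 1:1 ends at 13:20 + 488 min = 21:28.
The interview starts at 21:28 − 448 min = 14:00.
The retro is bounded by the interview, so the earliest it can start is 14:00.

14:00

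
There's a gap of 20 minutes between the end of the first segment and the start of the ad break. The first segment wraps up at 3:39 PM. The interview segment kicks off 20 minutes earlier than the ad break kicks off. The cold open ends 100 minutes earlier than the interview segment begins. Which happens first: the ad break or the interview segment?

the interview segment

The ad break starts at 3:39 PM + 20 min = 3:59 PM.
The interview segment starts at 3:59 PM − 20 min = 3:39 PM.
The ad break starts at 3:59 PM and the interview segment starts at 3:39 PM, so the interview segment is first.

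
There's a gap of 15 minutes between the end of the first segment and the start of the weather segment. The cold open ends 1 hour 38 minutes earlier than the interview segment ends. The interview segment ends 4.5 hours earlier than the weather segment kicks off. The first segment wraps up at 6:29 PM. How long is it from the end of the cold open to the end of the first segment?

5 h 53 min

The weather segment starts at 6:29 PM + 15 min = 6:44 PM.
The interview segment ends at 6:44 PM − 270 min = 2:14 PM.
The cold open ends at 2:14 PM − 98 min = 12:36 PM.
From 12:36 PM to 6:29 PM is 5 h 53 min.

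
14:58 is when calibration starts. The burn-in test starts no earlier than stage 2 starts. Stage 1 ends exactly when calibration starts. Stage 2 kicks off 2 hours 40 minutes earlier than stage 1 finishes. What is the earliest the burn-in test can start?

12:18

Stage 1 ends at 14:58.
Stage 2 starts at 14:58 − 160 min = 12:18.
The burn-in test is bounded by stage 2, so the earliest it can start is 12:18.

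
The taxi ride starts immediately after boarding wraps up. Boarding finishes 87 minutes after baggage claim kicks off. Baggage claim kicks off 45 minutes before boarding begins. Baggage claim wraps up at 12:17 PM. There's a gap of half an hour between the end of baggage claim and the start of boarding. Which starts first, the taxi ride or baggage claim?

Boarding starts at 12:17 PM + 30 min = 12:47 PM.
Baggage claim starts at 12:47 PM − 45 min = 12:02 PM.
Boarding ends at 12:02 PM + 87 min = 1:29 PM.
So the taxi ride starts at 1:29 PM.
The taxi ride starts at 1:29 PM and baggage claim starts at 12:02 PM, so baggage claim is first.

baggage claim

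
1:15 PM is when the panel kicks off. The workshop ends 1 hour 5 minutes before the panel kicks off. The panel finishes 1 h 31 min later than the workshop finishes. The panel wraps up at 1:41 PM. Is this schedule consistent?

The workshop ends at 1:15 PM − 65 min = 12:10 PM.
The panel ends at 12:10 PM + 91 min = 1:41 PM.
That matches the stated 1:41 PM, so the schedule is consistent.

Yes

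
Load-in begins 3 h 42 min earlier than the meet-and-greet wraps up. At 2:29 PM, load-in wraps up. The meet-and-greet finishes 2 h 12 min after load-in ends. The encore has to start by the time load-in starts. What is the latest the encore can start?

The meet-and-greet ends at 2:29 PM + 132 min = 4:41 PM.
Load-in starts at 4:41 PM − 222 min = 12:59 PM.
The encore is bounded by load-in, so the latest it can start is 12:59 PM.

12:59 PM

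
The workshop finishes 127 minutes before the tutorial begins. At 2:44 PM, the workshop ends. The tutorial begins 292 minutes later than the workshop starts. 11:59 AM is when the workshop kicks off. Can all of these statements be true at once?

The tutorial starts at 11:59 AM + 292 min = 4:51 PM.
The workshop ends at 4:51 PM − 127 min = 2:44 PM.
That matches the stated 2:44 PM, so the schedule is consistent.

Yes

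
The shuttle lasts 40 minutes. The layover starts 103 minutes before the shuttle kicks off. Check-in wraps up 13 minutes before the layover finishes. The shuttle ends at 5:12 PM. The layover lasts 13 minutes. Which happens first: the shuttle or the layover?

The shuttle starts at 5:12 PM − 40 min = 4:32 PM.
The layover starts at 4:32 PM − 103 min = 2:49 PM.
The shuttle starts at 4:32 PM and the layover starts at 2:49 PM, so the layover is first.

the layover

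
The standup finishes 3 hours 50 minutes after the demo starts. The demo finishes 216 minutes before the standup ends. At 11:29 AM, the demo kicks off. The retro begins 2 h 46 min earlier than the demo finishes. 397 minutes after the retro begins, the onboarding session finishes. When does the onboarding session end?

3:34 PM

The standup ends at 11:29 AM + 230 min = 3:19 PM.
The demo ends at 3:19 PM − 216 min = 11:43 AM.
The retro starts at 11:43 AM − 166 min = 8:57 AM.
The onboarding session ends at 8:57 AM + 397 min = 3:34 PM.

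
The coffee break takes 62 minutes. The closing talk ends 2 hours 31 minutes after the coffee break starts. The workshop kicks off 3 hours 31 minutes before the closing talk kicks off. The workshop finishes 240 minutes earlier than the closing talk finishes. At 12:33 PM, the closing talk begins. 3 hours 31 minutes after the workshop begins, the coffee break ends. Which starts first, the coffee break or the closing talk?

the coffee break

The workshop starts at 12:33 PM − 211 min = 9:02 AM.
The coffee break ends at 9:02 AM + 211 min = 12:33 PM.
The coffee break starts at 12:33 PM − 62 min = 11:31 AM.
The coffee break starts at 11:31 AM and the closing talk starts at 12:33 PM, so the coffee break is first.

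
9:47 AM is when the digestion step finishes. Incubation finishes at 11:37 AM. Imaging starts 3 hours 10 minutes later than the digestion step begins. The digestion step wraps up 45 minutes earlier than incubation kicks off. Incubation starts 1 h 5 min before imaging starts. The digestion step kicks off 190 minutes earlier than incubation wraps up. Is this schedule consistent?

Yes

The digestion step starts at 11:37 AM − 190 min = 8:27 AM.
Imaging starts at 8:27 AM + 190 min = 11:37 AM.
Incubation starts at 11:37 AM − 65 min = 10:32 AM.
The digestion step ends at 10:32 AM − 45 min = 9:47 AM.
That matches the stated 9:47 AM, so the schedule is consistent.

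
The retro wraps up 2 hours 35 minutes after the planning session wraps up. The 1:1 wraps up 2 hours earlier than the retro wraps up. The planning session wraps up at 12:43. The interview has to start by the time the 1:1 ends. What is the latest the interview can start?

13:18

The retro ends at 12:43 + 155 min = 15:18.
The 1:1 ends at 15:18 − 120 min = 13:18.
The interview is bounded by the 1:1, so the latest it can start is 13:18.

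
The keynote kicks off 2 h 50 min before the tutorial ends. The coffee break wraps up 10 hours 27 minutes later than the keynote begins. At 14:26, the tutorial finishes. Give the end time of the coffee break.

The keynote starts at 14:26 − 170 min = 11:36.
The coffee break ends at 11:36 + 627 min = 22:03.

22:03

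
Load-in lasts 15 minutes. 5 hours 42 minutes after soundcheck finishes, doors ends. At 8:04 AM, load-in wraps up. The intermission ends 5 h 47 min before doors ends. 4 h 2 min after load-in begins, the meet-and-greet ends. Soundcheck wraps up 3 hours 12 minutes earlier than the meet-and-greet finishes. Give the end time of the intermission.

8:34 AM

Load-in starts at 8:04 AM − 15 min = 7:49 AM.
The meet-and-greet ends at 7:49 AM + 242 min = 11:51 AM.
Soundcheck ends at 11:51 AM − 192 min = 8:39 AM.
Doors ends at 8:39 AM + 342 min = 2:21 PM.
The intermission ends at 2:21 PM − 347 min = 8:34 AM.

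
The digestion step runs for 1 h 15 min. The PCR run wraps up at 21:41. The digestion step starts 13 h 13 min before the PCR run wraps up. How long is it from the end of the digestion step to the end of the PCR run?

11 hours 58 minutes

The digestion step starts at 21:41 − 793 min = 08:28.
The digestion step ends at 08:28 + 75 min = 09:43.
From 09:43 to 21:41 is 11 hours 58 minutes.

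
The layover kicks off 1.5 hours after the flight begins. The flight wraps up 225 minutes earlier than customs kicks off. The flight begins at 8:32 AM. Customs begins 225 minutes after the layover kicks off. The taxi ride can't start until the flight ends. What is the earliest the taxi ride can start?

The layover starts at 8:32 AM + 90 min = 10:02 AM.
Customs starts at 10:02 AM + 225 min = 1:47 PM.
The flight ends at 1:47 PM − 225 min = 10:02 AM.
The taxi ride is bounded by the flight, so the earliest it can start is 10:02 AM.

10:02 AM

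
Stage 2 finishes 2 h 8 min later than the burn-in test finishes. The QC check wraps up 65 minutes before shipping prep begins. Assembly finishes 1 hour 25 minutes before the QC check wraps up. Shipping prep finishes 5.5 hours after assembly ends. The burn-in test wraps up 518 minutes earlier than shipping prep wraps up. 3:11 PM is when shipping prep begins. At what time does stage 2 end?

11:41 AM

The QC check ends at 3:11 PM − 65 min = 2:06 PM.
Assembly ends at 2:06 PM − 85 min = 12:41 PM.
Shipping prep ends at 12:41 PM + 330 min = 6:11 PM.
The burn-in test ends at 6:11 PM − 518 min = 9:33 AM.
Stage 2 ends at 9:33 AM + 128 min = 11:41 AM.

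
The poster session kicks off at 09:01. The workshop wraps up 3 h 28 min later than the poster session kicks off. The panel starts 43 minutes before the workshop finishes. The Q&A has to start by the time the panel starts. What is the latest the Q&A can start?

11:46

The workshop ends at 09:01 + 208 min = 12:29.
The panel starts at 12:29 − 43 min = 11:46.
The Q&A is bounded by the panel, so the latest it can start is 11:46.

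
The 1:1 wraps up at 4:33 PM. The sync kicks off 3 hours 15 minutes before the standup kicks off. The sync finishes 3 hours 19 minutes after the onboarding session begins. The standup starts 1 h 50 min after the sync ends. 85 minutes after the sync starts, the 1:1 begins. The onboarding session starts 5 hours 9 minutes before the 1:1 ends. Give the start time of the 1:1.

The onboarding session starts at 4:33 PM − 309 min = 11:24 AM.
The sync ends at 11:24 AM + 199 min = 2:43 PM.
The standup starts at 2:43 PM + 110 min = 4:33 PM.
The sync starts at 4:33 PM − 195 min = 1:18 PM.
The 1:1 starts at 1:18 PM + 85 min = 2:43 PM.

2:43 PM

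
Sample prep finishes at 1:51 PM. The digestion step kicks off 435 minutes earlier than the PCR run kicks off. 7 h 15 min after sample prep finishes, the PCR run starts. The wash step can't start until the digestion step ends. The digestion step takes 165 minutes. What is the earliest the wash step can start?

The PCR run starts at 1:51 PM + 435 min = 9:06 PM.
The digestion step starts at 9:06 PM − 435 min = 1:51 PM.
The digestion step ends at 1:51 PM + 165 min = 4:36 PM.
The wash step is bounded by the digestion step, so the earliest it can start is 4:36 PM.

4:36 PM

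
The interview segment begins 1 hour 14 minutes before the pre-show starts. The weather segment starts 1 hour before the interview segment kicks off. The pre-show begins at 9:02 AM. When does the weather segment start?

6:48 AM

The interview segment starts at 9:02 AM − 74 min = 7:48 AM.
The weather segment starts at 7:48 AM − 60 min = 6:48 AM.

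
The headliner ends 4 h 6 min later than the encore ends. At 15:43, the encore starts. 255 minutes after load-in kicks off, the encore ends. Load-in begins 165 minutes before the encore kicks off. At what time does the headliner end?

Load-in starts at 15:43 − 165 min = 12:58.
The encore ends at 12:58 + 255 min = 17:13.
The headliner ends at 17:13 + 246 min = 21:19.

21:19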